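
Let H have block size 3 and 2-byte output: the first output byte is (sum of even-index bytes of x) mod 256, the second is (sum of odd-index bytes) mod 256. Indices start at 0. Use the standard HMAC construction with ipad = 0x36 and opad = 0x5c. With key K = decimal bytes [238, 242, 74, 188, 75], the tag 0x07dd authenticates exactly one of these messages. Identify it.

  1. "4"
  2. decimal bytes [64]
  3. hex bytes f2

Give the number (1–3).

1

Key decimal bytes [238, 242, 74, 188, 75] = ee f2 4a bc 4b is 5 bytes > B = 3, so hash it first: H(key) = 83 ae, then zero-pad to 3 bytes: K' = 83 ae 00.
K' ⊕ ipad = b5 98 36; K' ⊕ opad = df f2 5c.
m1: inner = H(b5 98 36 34) = eb cc; tag = H(df f2 5c eb cc) = 07dd ← matches
m2: inner = H(b5 98 36 40) = eb d8; tag = H(df f2 5c eb d8) = 13dd
m3: inner = H(b5 98 36 f2) = eb 8a; tag = H(df f2 5c eb 8a) = c5dd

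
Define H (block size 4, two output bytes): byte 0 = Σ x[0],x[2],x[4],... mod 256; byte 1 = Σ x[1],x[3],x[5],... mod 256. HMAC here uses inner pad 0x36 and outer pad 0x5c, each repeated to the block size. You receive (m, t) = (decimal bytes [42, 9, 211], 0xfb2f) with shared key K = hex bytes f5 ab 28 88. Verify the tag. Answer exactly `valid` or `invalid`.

valid

Key hex bytes f5 ab 28 88 is exactly B = 4 bytes: K' = f5 ab 28 88.
K' ⊕ ipad = c3 9d 1e be; K' ⊕ opad = a9 f7 74 d4.
Inner hash: even-index sum = 478 mod 256 = 222; odd-index sum = 356 mod 256 = 100 → de 64.
Outer hash (recomputed tag): even-index sum = 507 mod 256 = 251; odd-index sum = 559 mod 256 = 47 → fb 2f.
Recomputed tag = fb2f; claimed = fb2f → match.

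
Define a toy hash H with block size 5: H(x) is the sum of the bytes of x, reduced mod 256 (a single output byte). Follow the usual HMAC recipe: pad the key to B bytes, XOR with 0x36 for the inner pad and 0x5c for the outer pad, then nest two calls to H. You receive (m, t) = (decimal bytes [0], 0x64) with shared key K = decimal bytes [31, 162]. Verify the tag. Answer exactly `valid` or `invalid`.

Key decimal bytes [31, 162] = 1f a2 is 2 bytes ≤ B = 5; zero-pad to 5 bytes: K' = 1f a2 00 00 00.
K' ⊕ ipad = 29 94 36 36 36; K' ⊕ opad = 43 fe 5c 5c 5c.
Inner hash: sum = 41+148+54+54+54+0 = 351; mod 256 = 95 → 5f.
Outer hash (recomputed tag): sum = 67+254+92+92+92+95 = 692; mod 256 = 180 → b4.
Recomputed tag = b4; claimed = 64 → mismatch.

invalid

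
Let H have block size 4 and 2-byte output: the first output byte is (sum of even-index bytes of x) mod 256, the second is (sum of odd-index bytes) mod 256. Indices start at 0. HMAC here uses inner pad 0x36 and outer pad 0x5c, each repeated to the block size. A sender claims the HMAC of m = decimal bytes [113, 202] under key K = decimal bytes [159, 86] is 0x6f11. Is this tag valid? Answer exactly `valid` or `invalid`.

invalid

Key decimal bytes [159, 86] = 9f 56 is 2 bytes ≤ B = 4; zero-pad to 4 bytes: K' = 9f 56 00 00.
K' ⊕ ipad = a9 60 36 36; K' ⊕ opad = c3 0a 5c 5c.
Inner hash: even-index sum = 336 mod 256 = 80; odd-index sum = 352 mod 256 = 96 → 50 60.
Outer hash (recomputed tag): even-index sum = 367 mod 256 = 111; odd-index sum = 198 mod 256 = 198 → 6f c6.
Recomputed tag = 6fc6; claimed = 6f11 → mismatch.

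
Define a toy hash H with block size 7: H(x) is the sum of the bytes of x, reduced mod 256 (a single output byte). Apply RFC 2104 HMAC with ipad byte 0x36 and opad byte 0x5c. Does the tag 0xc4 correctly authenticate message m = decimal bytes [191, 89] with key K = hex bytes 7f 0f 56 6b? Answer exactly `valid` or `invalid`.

Key hex bytes 7f 0f 56 6b is 4 bytes ≤ B = 7; zero-pad to 7 bytes: K' = 7f 0f 56 6b 00 00 00.
K' ⊕ ipad = 49 39 60 5d 36 36 36; K' ⊕ opad = 23 53 0a 37 5c 5c 5c.
Inner hash: sum = 73+57+96+93+54+54+54+191+89 = 761; mod 256 = 249 → f9.
Outer hash (recomputed tag): sum = 35+83+10+55+92+92+92+249 = 708; mod 256 = 196 → c4.
Recomputed tag = c4; claimed = c4 → match.

valid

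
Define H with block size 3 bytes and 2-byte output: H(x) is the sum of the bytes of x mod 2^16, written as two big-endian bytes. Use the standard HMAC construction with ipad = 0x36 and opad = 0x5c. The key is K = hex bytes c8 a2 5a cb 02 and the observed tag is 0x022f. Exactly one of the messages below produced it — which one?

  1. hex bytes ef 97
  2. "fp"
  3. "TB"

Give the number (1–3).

3

Key hex bytes c8 a2 5a cb 02 is 5 bytes > B = 3, so hash it first: H(key) = 02 91, then zero-pad to 3 bytes: K' = 02 91 00.
K' ⊕ ipad = 34 a7 36; K' ⊕ opad = 5e cd 5c.
m1: inner = H(34 a7 36 ef 97) = 02 97; tag = H(5e cd 5c 02 97) = 0220
m2: inner = H(34 a7 36 66 70) = 01 e7; tag = H(5e cd 5c 01 e7) = 026f
m3: inner = H(34 a7 36 54 42) = 01 a7; tag = H(5e cd 5c 01 a7) = 022f ← matches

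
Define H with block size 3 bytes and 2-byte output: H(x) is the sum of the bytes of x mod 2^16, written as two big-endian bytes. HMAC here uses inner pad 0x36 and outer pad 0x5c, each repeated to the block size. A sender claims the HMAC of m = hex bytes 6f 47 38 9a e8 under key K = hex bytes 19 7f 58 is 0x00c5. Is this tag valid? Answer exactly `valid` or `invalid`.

valid

Key hex bytes 19 7f 58 is exactly B = 3 bytes: K' = 19 7f 58.
K' ⊕ ipad = 2f 49 6e; K' ⊕ opad = 45 23 04.
Inner hash: sum = 47+73+110+111+71+56+154+232 = 854 → 03 56.
Outer hash (recomputed tag): sum = 69+35+4+3+86 = 197 → 00 c5.
Recomputed tag = 00c5; claimed = 00c5 → match.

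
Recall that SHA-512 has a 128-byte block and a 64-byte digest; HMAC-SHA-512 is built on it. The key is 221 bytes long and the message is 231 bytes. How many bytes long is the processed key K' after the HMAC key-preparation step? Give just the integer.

Key is 221 > 128 bytes, so it is hashed to 64 bytes then zero-padded to 128: |K'| = 128.

128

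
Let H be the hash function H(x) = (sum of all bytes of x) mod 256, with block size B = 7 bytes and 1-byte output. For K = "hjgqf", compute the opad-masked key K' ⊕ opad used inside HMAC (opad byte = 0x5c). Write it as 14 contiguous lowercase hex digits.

34363b2d3a5c5c

Key "hjgqf" = 68 6a 67 71 66 is 5 bytes ≤ B = 7; zero-pad to 7 bytes: K' = 68 6a 67 71 66 00 00.
XOR each byte with 0x5c: 68⊕5c=34, 6a⊕5c=36, 67⊕5c=3b, 71⊕5c=2d, 66⊕5c=3a, 00⊕5c=5c, 00⊕5c=5c.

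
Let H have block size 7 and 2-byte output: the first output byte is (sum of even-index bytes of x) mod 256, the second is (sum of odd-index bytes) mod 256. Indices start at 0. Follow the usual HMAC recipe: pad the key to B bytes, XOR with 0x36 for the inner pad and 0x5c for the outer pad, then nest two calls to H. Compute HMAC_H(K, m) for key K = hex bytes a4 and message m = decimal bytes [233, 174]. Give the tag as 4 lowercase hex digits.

97f6

Key hex bytes a4 is 1 byte ≤ B = 7; zero-pad to 7 bytes: K' = a4 00 00 00 00 00 00.
K' ⊕ ipad = 92 36 36 36 36 36 36.  K' ⊕ opad = f8 5c 5c 5c 5c 5c 5c.
Inner input = (K'⊕ipad) ∥ m = 92 36 36 36 36 36 36 ∥ e9 ae.
Inner hash: even-index sum = 482 mod 256 = 226; odd-index sum = 395 mod 256 = 139 → e2 8b.
Outer input = (K'⊕opad) ∥ inner = f8 5c 5c 5c 5c 5c 5c ∥ e2 8b.
Outer hash (tag): even-index sum = 663 mod 256 = 151; odd-index sum = 502 mod 256 = 246 → 97 f6.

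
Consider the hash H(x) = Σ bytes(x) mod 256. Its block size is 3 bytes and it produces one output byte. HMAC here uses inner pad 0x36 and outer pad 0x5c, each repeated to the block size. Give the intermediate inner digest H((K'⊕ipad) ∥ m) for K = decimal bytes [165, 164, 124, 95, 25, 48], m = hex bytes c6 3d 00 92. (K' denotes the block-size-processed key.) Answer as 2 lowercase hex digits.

Key decimal bytes [165, 164, 124, 95, 25, 48] = a5 a4 7c 5f 19 30 is 6 bytes > B = 3, so hash it first: H(key) = 6d, then zero-pad to 3 bytes: K' = 6d 00 00.
K' ⊕ ipad = 5b 36 36.
Inner input = 5b 36 36 ∥ c6 3d 00 92.
Inner hash: sum = 91+54+54+198+61+0+146 = 604; mod 256 = 92 → 5c.

5c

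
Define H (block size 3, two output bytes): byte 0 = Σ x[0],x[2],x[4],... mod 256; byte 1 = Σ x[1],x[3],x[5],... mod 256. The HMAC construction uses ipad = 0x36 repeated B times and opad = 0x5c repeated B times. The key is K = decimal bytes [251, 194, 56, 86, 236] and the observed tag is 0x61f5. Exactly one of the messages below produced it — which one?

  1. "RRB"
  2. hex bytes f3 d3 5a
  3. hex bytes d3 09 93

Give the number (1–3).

1

Key decimal bytes [251, 194, 56, 86, 236] = fb c2 38 56 ec is 5 bytes > B = 3, so hash it first: H(key) = 1f 18, then zero-pad to 3 bytes: K' = 1f 18 00.
K' ⊕ ipad = 29 2e 36; K' ⊕ opad = 43 44 5c.
m1: inner = H(29 2e 36 52 52 42) = b1 c2; tag = H(43 44 5c b1 c2) = 61f5 ← matches
m2: inner = H(29 2e 36 f3 d3 5a) = 32 7b; tag = H(43 44 5c 32 7b) = 1a76
m3: inner = H(29 2e 36 d3 09 93) = 68 94; tag = H(43 44 5c 68 94) = 33ac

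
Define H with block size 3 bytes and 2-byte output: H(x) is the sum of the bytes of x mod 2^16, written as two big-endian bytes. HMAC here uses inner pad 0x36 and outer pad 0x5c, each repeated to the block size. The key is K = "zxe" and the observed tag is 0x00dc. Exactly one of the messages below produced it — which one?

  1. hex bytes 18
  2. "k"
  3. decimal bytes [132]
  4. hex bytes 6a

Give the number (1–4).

Key "zxe" = 7a 78 65 is exactly B = 3 bytes: K' = 7a 78 65.
K' ⊕ ipad = 4c 4e 53; K' ⊕ opad = 26 24 39.
m1: inner = H(4c 4e 53 18) = 01 05; tag = H(26 24 39 01 05) = 0089
m2: inner = H(4c 4e 53 6b) = 01 58; tag = H(26 24 39 01 58) = 00dc ← matches
m3: inner = H(4c 4e 53 84) = 01 71; tag = H(26 24 39 01 71) = 00f5
m4: inner = H(4c 4e 53 6a) = 01 57; tag = H(26 24 39 01 57) = 00db

2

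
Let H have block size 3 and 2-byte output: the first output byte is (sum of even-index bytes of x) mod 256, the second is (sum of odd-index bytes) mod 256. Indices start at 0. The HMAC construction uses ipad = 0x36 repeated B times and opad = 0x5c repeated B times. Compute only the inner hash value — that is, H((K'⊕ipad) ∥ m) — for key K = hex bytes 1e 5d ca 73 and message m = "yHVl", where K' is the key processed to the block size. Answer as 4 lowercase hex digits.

c8b5

Key hex bytes 1e 5d ca 73 is 4 bytes > B = 3, so hash it first: H(key) = e8 d0, then zero-pad to 3 bytes: K' = e8 d0 00.
K' ⊕ ipad = de e6 36.
Inner input = de e6 36 ∥ 79 48 56 6c.
Inner hash: even-index sum = 456 mod 256 = 200; odd-index sum = 437 mod 256 = 181 → c8 b5.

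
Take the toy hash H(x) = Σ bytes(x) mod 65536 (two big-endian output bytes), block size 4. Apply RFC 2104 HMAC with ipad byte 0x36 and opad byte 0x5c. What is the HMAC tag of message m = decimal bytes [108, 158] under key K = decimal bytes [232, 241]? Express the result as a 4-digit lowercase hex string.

0237

Key decimal bytes [232, 241] = e8 f1 is 2 bytes ≤ B = 4; zero-pad to 4 bytes: K' = e8 f1 00 00.
K' ⊕ ipad = de c7 36 36.  K' ⊕ opad = b4 ad 5c 5c.
Inner input = (K'⊕ipad) ∥ m = de c7 36 36 ∥ 6c 9e.
Inner hash: sum = 222+199+54+54+108+158 = 795 → 03 1b.
Outer input = (K'⊕opad) ∥ inner = b4 ad 5c 5c ∥ 03 1b.
Outer hash (tag): sum = 180+173+92+92+3+27 = 567 → 02 37.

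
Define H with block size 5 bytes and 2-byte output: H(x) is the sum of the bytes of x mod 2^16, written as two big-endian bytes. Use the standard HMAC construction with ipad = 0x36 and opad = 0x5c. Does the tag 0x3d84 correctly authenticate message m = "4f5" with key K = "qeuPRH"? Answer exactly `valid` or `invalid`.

Key "qeuPRH" = 71 65 75 50 52 48 is 6 bytes > B = 5, so hash it first: H(key) = 02 35, then zero-pad to 5 bytes: K' = 02 35 00 00 00.
K' ⊕ ipad = 34 03 36 36 36; K' ⊕ opad = 5e 69 5c 5c 5c.
Inner hash: sum = 52+3+54+54+54+52+102+53 = 424 → 01 a8.
Outer hash (recomputed tag): sum = 94+105+92+92+92+1+168 = 644 → 02 84.
Recomputed tag = 0284; claimed = 3d84 → mismatch.

invalid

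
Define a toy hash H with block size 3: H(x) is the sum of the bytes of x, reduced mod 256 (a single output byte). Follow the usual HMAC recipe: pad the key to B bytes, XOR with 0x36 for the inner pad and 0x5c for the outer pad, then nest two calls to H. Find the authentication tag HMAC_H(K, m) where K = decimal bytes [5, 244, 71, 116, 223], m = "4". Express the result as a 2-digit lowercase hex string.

Key decimal bytes [5, 244, 71, 116, 223] = 05 f4 47 74 df is 5 bytes > B = 3, so hash it first: H(key) = 93, then zero-pad to 3 bytes: K' = 93 00 00.
K' ⊕ ipad = a5 36 36.  K' ⊕ opad = cf 5c 5c.
Inner input = (K'⊕ipad) ∥ m = a5 36 36 ∥ 34.
Inner hash: sum = 165+54+54+52 = 325; mod 256 = 69 → 45.
Outer input = (K'⊕opad) ∥ inner = cf 5c 5c ∥ 45.
Outer hash (tag): sum = 207+92+92+69 = 460; mod 256 = 204 → cc.

cc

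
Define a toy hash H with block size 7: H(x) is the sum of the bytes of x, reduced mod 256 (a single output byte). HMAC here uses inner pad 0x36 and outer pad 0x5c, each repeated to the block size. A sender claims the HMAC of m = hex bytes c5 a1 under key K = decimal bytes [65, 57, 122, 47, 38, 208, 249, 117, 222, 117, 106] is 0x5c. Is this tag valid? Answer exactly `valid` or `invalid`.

valid

Key decimal bytes [65, 57, 122, 47, 38, 208, 249, 117, 222, 117, 106] = 41 39 7a 2f 26 d0 f9 75 de 75 6a is 11 bytes > B = 7, so hash it first: H(key) = 44, then zero-pad to 7 bytes: K' = 44 00 00 00 00 00 00.
K' ⊕ ipad = 72 36 36 36 36 36 36; K' ⊕ opad = 18 5c 5c 5c 5c 5c 5c.
Inner hash: sum = 114+54+54+54+54+54+54+197+161 = 796; mod 256 = 28 → 1c.
Outer hash (recomputed tag): sum = 24+92+92+92+92+92+92+28 = 604; mod 256 = 92 → 5c.
Recomputed tag = 5c; claimed = 5c → match.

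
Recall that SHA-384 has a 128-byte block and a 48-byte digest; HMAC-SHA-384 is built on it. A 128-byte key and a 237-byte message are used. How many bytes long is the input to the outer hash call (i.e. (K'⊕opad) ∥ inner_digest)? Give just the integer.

176

Key is 128 ≤ 128 bytes, zero-padded: |K'| = 128.
Outer input = (K'⊕opad) ∥ H(inner) → 128 + 48 = 176 bytes.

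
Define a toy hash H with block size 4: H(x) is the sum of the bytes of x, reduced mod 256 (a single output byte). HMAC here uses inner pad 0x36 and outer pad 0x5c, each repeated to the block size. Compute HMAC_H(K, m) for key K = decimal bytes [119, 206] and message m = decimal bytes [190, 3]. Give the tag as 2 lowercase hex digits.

Key decimal bytes [119, 206] = 77 ce is 2 bytes ≤ B = 4; zero-pad to 4 bytes: K' = 77 ce 00 00.
K' ⊕ ipad = 41 f8 36 36.  K' ⊕ opad = 2b 92 5c 5c.
Inner input = (K'⊕ipad) ∥ m = 41 f8 36 36 ∥ be 03.
Inner hash: sum = 65+248+54+54+190+3 = 614; mod 256 = 102 → 66.
Outer input = (K'⊕opad) ∥ inner = 2b 92 5c 5c ∥ 66.
Outer hash (tag): sum = 43+146+92+92+102 = 475; mod 256 = 219 → db.

db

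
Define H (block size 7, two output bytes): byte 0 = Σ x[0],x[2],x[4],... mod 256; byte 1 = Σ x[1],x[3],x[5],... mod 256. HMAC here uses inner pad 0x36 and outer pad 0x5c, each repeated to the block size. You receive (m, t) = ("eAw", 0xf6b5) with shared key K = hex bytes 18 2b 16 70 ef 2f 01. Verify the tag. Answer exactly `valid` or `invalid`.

valid

Key hex bytes 18 2b 16 70 ef 2f 01 is exactly B = 7 bytes: K' = 18 2b 16 70 ef 2f 01.
K' ⊕ ipad = 2e 1d 20 46 d9 19 37; K' ⊕ opad = 44 77 4a 2c b3 73 5d.
Inner hash: even-index sum = 415 mod 256 = 159; odd-index sum = 344 mod 256 = 88 → 9f 58.
Outer hash (recomputed tag): even-index sum = 502 mod 256 = 246; odd-index sum = 437 mod 256 = 181 → f6 b5.
Recomputed tag = f6b5; claimed = f6b5 → match.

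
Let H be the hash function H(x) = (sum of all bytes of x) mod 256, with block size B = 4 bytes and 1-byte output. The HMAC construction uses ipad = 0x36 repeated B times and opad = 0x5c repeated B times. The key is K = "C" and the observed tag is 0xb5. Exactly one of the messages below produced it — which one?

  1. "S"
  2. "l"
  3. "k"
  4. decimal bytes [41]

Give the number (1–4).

3

Key "C" = 43 is 1 byte ≤ B = 4; zero-pad to 4 bytes: K' = 43 00 00 00.
K' ⊕ ipad = 75 36 36 36; K' ⊕ opad = 1f 5c 5c 5c.
m1: inner = H(75 36 36 36 53) = 6a; tag = H(1f 5c 5c 5c 6a) = 9d
m2: inner = H(75 36 36 36 6c) = 83; tag = H(1f 5c 5c 5c 83) = b6
m3: inner = H(75 36 36 36 6b) = 82; tag = H(1f 5c 5c 5c 82) = b5 ← matches
m4: inner = H(75 36 36 36 29) = 40; tag = H(1f 5c 5c 5c 40) = 73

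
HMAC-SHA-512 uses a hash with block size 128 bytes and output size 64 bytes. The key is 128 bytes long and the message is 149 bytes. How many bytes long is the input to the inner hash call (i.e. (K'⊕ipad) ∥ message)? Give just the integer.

Key is 128 ≤ 128 bytes, zero-padded: |K'| = 128.
Inner input = (K'⊕ipad) ∥ m → 128 + 149 = 277 bytes.

277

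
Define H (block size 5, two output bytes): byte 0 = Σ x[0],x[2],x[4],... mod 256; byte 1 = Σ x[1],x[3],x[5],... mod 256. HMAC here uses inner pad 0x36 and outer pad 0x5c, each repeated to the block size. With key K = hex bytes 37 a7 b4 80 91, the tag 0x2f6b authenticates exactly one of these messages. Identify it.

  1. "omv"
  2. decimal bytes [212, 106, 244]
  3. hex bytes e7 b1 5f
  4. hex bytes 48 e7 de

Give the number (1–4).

Key hex bytes 37 a7 b4 80 91 is exactly B = 5 bytes: K' = 37 a7 b4 80 91.
K' ⊕ ipad = 01 91 82 b6 a7; K' ⊕ opad = 6b fb e8 dc cd.
m1: inner = H(01 91 82 b6 a7 6f 6d 76) = 97 2c; tag = H(6b fb e8 dc cd 97 2c) = 4c6e
m2: inner = H(01 91 82 b6 a7 d4 6a f4) = 94 0f; tag = H(6b fb e8 dc cd 94 0f) = 2f6b ← matches
m3: inner = H(01 91 82 b6 a7 e7 b1 5f) = db 8d; tag = H(6b fb e8 dc cd db 8d) = adb2
m4: inner = H(01 91 82 b6 a7 48 e7 de) = 11 6d; tag = H(6b fb e8 dc cd 11 6d) = 8de8

2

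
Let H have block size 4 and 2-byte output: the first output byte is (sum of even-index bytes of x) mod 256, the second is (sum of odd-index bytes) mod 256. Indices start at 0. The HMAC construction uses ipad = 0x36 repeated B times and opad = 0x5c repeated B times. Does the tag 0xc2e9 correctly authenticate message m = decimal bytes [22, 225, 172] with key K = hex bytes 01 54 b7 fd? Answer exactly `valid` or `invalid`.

invalid

Key hex bytes 01 54 b7 fd is exactly B = 4 bytes: K' = 01 54 b7 fd.
K' ⊕ ipad = 37 62 81 cb; K' ⊕ opad = 5d 08 eb a1.
Inner hash: even-index sum = 378 mod 256 = 122; odd-index sum = 526 mod 256 = 14 → 7a 0e.
Outer hash (recomputed tag): even-index sum = 450 mod 256 = 194; odd-index sum = 183 mod 256 = 183 → c2 b7.
Recomputed tag = c2b7; claimed = c2e9 → mismatch.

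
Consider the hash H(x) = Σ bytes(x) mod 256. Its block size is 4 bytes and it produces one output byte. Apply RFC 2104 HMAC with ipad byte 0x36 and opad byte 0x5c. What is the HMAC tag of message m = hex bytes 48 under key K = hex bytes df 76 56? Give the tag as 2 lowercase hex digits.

1a

Key hex bytes df 76 56 is 3 bytes ≤ B = 4; zero-pad to 4 bytes: K' = df 76 56 00.
K' ⊕ ipad = e9 40 60 36.  K' ⊕ opad = 83 2a 0a 5c.
Inner input = (K'⊕ipad) ∥ m = e9 40 60 36 ∥ 48.
Inner hash: sum = 233+64+96+54+72 = 519; mod 256 = 7 → 07.
Outer input = (K'⊕opad) ∥ inner = 83 2a 0a 5c ∥ 07.
Outer hash (tag): sum = 131+42+10+92+7 = 282; mod 256 = 26 → 1a.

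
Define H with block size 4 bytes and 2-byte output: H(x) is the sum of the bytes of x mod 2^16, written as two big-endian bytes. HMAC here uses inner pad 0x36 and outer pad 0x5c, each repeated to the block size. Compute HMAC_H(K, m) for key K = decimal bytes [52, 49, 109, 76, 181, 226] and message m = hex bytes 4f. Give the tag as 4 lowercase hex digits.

Key decimal bytes [52, 49, 109, 76, 181, 226] = 34 31 6d 4c b5 e2 is 6 bytes > B = 4, so hash it first: H(key) = 02 b5, then zero-pad to 4 bytes: K' = 02 b5 00 00.
K' ⊕ ipad = 34 83 36 36.  K' ⊕ opad = 5e e9 5c 5c.
Inner input = (K'⊕ipad) ∥ m = 34 83 36 36 ∥ 4f.
Inner hash: sum = 52+131+54+54+79 = 370 → 01 72.
Outer input = (K'⊕opad) ∥ inner = 5e e9 5c 5c ∥ 01 72.
Outer hash (tag): sum = 94+233+92+92+1+114 = 626 → 02 72.

0272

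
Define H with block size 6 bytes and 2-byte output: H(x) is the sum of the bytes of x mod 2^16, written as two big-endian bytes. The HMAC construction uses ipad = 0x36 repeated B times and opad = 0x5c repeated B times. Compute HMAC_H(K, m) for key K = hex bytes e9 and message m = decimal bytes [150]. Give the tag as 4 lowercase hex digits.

Key hex bytes e9 is 1 byte ≤ B = 6; zero-pad to 6 bytes: K' = e9 00 00 00 00 00.
K' ⊕ ipad = df 36 36 36 36 36.  K' ⊕ opad = b5 5c 5c 5c 5c 5c.
Inner input = (K'⊕ipad) ∥ m = df 36 36 36 36 36 ∥ 96.
Inner hash: sum = 223+54+54+54+54+54+150 = 643 → 02 83.
Outer input = (K'⊕opad) ∥ inner = b5 5c 5c 5c 5c 5c ∥ 02 83.
Outer hash (tag): sum = 181+92+92+92+92+92+2+131 = 774 → 03 06.

0306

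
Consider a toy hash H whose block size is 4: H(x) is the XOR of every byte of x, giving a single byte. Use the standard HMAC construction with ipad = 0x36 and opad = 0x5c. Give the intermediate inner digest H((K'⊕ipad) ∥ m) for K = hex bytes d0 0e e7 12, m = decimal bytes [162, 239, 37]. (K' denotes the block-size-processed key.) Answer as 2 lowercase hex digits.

Key hex bytes d0 0e e7 12 is exactly B = 4 bytes: K' = d0 0e e7 12.
K' ⊕ ipad = e6 38 d1 24.
Inner input = e6 38 d1 24 ∥ a2 ef 25.
Inner hash: XOR e6⊕38⊕d1⊕24⊕a2⊕ef⊕25 = 43.

43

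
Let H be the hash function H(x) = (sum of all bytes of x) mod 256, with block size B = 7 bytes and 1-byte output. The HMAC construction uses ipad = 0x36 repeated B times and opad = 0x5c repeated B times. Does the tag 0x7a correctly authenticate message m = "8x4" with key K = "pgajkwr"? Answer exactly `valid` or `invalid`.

Key "pgajkwr" = 70 67 61 6a 6b 77 72 is exactly B = 7 bytes: K' = 70 67 61 6a 6b 77 72.
K' ⊕ ipad = 46 51 57 5c 5d 41 44; K' ⊕ opad = 2c 3b 3d 36 37 2b 2e.
Inner hash: sum = 70+81+87+92+93+65+68+56+120+52 = 784; mod 256 = 16 → 10.
Outer hash (recomputed tag): sum = 44+59+61+54+55+43+46+16 = 378; mod 256 = 122 → 7a.
Recomputed tag = 7a; claimed = 7a → match.

valid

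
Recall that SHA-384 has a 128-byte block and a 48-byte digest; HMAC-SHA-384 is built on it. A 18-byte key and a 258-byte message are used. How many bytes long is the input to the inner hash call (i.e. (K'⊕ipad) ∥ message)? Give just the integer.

386

Key is 18 ≤ 128 bytes, zero-padded: |K'| = 128.
Inner input = (K'⊕ipad) ∥ m → 128 + 258 = 386 bytes.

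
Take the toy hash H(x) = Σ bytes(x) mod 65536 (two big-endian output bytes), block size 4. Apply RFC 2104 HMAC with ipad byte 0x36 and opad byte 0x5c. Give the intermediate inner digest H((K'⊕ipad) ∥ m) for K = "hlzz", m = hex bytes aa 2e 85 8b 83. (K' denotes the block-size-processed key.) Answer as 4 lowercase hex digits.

Key "hlzz" = 68 6c 7a 7a is exactly B = 4 bytes: K' = 68 6c 7a 7a.
K' ⊕ ipad = 5e 5a 4c 4c.
Inner input = 5e 5a 4c 4c ∥ aa 2e 85 8b 83.
Inner hash: sum = 94+90+76+76+170+46+133+139+131 = 955 → 03 bb.

03bb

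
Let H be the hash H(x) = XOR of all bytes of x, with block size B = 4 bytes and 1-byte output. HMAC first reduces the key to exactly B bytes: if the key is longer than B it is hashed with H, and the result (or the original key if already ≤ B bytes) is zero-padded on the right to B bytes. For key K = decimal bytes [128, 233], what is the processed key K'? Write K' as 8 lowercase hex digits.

Key decimal bytes [128, 233] = 80 e9 is 2 bytes ≤ B = 4; zero-pad to 4 bytes: K' = 80 e9 00 00.

80e90000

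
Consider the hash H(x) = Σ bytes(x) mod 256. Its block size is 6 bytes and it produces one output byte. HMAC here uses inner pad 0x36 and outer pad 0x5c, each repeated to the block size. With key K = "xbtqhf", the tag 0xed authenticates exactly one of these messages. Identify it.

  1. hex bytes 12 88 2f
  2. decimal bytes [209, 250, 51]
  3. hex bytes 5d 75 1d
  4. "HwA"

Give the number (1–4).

3

Key "xbtqhf" = 78 62 74 71 68 66 is exactly B = 6 bytes: K' = 78 62 74 71 68 66.
K' ⊕ ipad = 4e 54 42 47 5e 50; K' ⊕ opad = 24 3e 28 2d 34 3a.
m1: inner = H(4e 54 42 47 5e 50 12 88 2f) = a2; tag = H(24 3e 28 2d 34 3a a2) = c7
m2: inner = H(4e 54 42 47 5e 50 d1 fa 33) = d7; tag = H(24 3e 28 2d 34 3a d7) = fc
m3: inner = H(4e 54 42 47 5e 50 5d 75 1d) = c8; tag = H(24 3e 28 2d 34 3a c8) = ed ← matches
m4: inner = H(4e 54 42 47 5e 50 48 77 41) = d9; tag = H(24 3e 28 2d 34 3a d9) = fe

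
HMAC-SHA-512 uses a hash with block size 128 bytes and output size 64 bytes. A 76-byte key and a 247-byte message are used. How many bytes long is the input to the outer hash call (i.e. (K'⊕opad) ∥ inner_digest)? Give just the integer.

Key is 76 ≤ 128 bytes, zero-padded: |K'| = 128.
Outer input = (K'⊕opad) ∥ H(inner) → 128 + 64 = 192 bytes.

192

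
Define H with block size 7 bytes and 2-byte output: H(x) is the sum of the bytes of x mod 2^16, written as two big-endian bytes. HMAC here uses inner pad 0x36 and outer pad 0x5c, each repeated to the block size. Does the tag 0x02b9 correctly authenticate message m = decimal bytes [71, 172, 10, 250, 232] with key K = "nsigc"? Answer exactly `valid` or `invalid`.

valid

Key "nsigc" = 6e 73 69 67 63 is 5 bytes ≤ B = 7; zero-pad to 7 bytes: K' = 6e 73 69 67 63 00 00.
K' ⊕ ipad = 58 45 5f 51 55 36 36; K' ⊕ opad = 32 2f 35 3b 3f 5c 5c.
Inner hash: sum = 88+69+95+81+85+54+54+71+172+10+250+232 = 1261 → 04 ed.
Outer hash (recomputed tag): sum = 50+47+53+59+63+92+92+4+237 = 697 → 02 b9.
Recomputed tag = 02b9; claimed = 02b9 → match.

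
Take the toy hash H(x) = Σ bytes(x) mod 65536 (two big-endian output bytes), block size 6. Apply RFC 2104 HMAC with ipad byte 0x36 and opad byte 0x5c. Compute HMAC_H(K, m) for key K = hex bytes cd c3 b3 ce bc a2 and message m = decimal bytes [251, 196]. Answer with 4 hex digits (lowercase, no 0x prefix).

04df

Key hex bytes cd c3 b3 ce bc a2 is exactly B = 6 bytes: K' = cd c3 b3 ce bc a2.
K' ⊕ ipad = fb f5 85 f8 8a 94.  K' ⊕ opad = 91 9f ef 92 e0 fe.
Inner input = (K'⊕ipad) ∥ m = fb f5 85 f8 8a 94 ∥ fb c4.
Inner hash: sum = 251+245+133+248+138+148+251+196 = 1610 → 06 4a.
Outer input = (K'⊕opad) ∥ inner = 91 9f ef 92 e0 fe ∥ 06 4a.
Outer hash (tag): sum = 145+159+239+146+224+254+6+74 = 1247 → 04 df.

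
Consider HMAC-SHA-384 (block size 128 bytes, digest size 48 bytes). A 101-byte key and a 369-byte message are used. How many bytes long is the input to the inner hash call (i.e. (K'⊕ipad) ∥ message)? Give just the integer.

Key is 101 ≤ 128 bytes, zero-padded: |K'| = 128.
Inner input = (K'⊕ipad) ∥ m → 128 + 369 = 497 bytes.

497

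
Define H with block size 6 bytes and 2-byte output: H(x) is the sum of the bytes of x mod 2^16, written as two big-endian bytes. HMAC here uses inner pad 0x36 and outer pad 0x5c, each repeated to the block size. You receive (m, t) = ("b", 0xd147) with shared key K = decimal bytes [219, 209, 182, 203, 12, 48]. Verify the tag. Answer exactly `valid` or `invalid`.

Key decimal bytes [219, 209, 182, 203, 12, 48] = db d1 b6 cb 0c 30 is exactly B = 6 bytes: K' = db d1 b6 cb 0c 30.
K' ⊕ ipad = ed e7 80 fd 3a 06; K' ⊕ opad = 87 8d ea 97 50 6c.
Inner hash: sum = 237+231+128+253+58+6+98 = 1011 → 03 f3.
Outer hash (recomputed tag): sum = 135+141+234+151+80+108+3+243 = 1095 → 04 47.
Recomputed tag = 0447; claimed = d147 → mismatch.

invalid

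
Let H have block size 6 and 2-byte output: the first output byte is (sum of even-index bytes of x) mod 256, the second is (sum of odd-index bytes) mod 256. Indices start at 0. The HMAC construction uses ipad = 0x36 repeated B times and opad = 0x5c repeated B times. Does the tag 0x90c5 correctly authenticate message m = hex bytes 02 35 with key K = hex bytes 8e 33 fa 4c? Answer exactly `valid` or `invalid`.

Key hex bytes 8e 33 fa 4c is 4 bytes ≤ B = 6; zero-pad to 6 bytes: K' = 8e 33 fa 4c 00 00.
K' ⊕ ipad = b8 05 cc 7a 36 36; K' ⊕ opad = d2 6f a6 10 5c 5c.
Inner hash: even-index sum = 444 mod 256 = 188; odd-index sum = 234 mod 256 = 234 → bc ea.
Outer hash (recomputed tag): even-index sum = 656 mod 256 = 144; odd-index sum = 453 mod 256 = 197 → 90 c5.
Recomputed tag = 90c5; claimed = 90c5 → match.

valid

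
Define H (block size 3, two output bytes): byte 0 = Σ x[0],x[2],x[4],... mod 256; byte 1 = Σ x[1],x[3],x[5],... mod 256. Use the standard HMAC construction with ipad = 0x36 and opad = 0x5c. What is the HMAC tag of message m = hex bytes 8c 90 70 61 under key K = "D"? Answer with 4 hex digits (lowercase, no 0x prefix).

Key "D" = 44 is 1 byte ≤ B = 3; zero-pad to 3 bytes: K' = 44 00 00.
K' ⊕ ipad = 72 36 36.  K' ⊕ opad = 18 5c 5c.
Inner input = (K'⊕ipad) ∥ m = 72 36 36 ∥ 8c 90 70 61.
Inner hash: even-index sum = 409 mod 256 = 153; odd-index sum = 306 mod 256 = 50 → 99 32.
Outer input = (K'⊕opad) ∥ inner = 18 5c 5c ∥ 99 32.
Outer hash (tag): even-index sum = 166 mod 256 = 166; odd-index sum = 245 mod 256 = 245 → a6 f5.

a6f5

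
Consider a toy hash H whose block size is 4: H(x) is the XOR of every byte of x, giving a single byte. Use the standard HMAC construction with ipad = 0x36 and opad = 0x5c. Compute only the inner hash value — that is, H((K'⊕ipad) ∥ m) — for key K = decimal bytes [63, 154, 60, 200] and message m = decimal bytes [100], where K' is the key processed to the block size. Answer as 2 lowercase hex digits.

Key decimal bytes [63, 154, 60, 200] = 3f 9a 3c c8 is exactly B = 4 bytes: K' = 3f 9a 3c c8.
K' ⊕ ipad = 09 ac 0a fe.
Inner input = 09 ac 0a fe ∥ 64.
Inner hash: XOR 09⊕ac⊕0a⊕fe⊕64 = 35.

35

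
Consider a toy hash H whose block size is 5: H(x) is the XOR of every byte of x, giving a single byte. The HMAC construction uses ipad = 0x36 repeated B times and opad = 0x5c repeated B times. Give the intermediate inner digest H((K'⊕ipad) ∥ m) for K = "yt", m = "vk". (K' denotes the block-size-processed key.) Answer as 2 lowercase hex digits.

Key "yt" = 79 74 is 2 bytes ≤ B = 5; zero-pad to 5 bytes: K' = 79 74 00 00 00.
K' ⊕ ipad = 4f 42 36 36 36.
Inner input = 4f 42 36 36 36 ∥ 76 6b.
Inner hash: XOR 4f⊕42⊕36⊕36⊕36⊕76⊕6b = 26.

26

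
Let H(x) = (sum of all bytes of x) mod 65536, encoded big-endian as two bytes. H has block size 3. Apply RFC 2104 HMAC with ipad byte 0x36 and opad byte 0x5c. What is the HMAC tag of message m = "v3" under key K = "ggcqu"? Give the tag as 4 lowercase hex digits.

013a

Key "ggcqu" = 67 67 63 71 75 is 5 bytes > B = 3, so hash it first: H(key) = 02 17, then zero-pad to 3 bytes: K' = 02 17 00.
K' ⊕ ipad = 34 21 36.  K' ⊕ opad = 5e 4b 5c.
Inner input = (K'⊕ipad) ∥ m = 34 21 36 ∥ 76 33.
Inner hash: sum = 52+33+54+118+51 = 308 → 01 34.
Outer input = (K'⊕opad) ∥ inner = 5e 4b 5c ∥ 01 34.
Outer hash (tag): sum = 94+75+92+1+52 = 314 → 01 3a.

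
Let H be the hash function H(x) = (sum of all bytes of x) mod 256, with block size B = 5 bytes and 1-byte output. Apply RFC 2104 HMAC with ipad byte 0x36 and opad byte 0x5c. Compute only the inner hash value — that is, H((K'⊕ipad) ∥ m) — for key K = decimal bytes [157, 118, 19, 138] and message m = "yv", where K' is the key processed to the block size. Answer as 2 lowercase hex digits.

f1

Key decimal bytes [157, 118, 19, 138] = 9d 76 13 8a is 4 bytes ≤ B = 5; zero-pad to 5 bytes: K' = 9d 76 13 8a 00.
K' ⊕ ipad = ab 40 25 bc 36.
Inner input = ab 40 25 bc 36 ∥ 79 76.
Inner hash: sum = 171+64+37+188+54+121+118 = 753; mod 256 = 241 → f1.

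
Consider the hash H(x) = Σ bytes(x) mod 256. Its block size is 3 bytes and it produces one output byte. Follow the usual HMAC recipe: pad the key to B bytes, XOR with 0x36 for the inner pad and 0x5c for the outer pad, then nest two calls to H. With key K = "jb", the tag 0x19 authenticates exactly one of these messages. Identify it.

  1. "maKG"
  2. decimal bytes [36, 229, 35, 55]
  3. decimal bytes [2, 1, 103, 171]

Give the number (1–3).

2

Key "jb" = 6a 62 is 2 bytes ≤ B = 3; zero-pad to 3 bytes: K' = 6a 62 00.
K' ⊕ ipad = 5c 54 36; K' ⊕ opad = 36 3e 5c.
m1: inner = H(5c 54 36 6d 61 4b 47) = 46; tag = H(36 3e 5c 46) = 16
m2: inner = H(5c 54 36 24 e5 23 37) = 49; tag = H(36 3e 5c 49) = 19 ← matches
m3: inner = H(5c 54 36 02 01 67 ab) = fb; tag = H(36 3e 5c fb) = cb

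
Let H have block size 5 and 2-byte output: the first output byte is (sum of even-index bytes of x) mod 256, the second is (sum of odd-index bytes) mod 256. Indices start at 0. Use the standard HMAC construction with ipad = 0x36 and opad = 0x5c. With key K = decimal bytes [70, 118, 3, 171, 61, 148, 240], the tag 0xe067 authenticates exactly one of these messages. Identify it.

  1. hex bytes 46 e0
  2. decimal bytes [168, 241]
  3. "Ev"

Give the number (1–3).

Key decimal bytes [70, 118, 3, 171, 61, 148, 240] = 46 76 03 ab 3d 94 f0 is 7 bytes > B = 5, so hash it first: H(key) = 76 b5, then zero-pad to 5 bytes: K' = 76 b5 00 00 00.
K' ⊕ ipad = 40 83 36 36 36; K' ⊕ opad = 2a e9 5c 5c 5c.
m1: inner = H(40 83 36 36 36 46 e0) = 8c ff; tag = H(2a e9 5c 5c 5c 8c ff) = e1d1
m2: inner = H(40 83 36 36 36 a8 f1) = 9d 61; tag = H(2a e9 5c 5c 5c 9d 61) = 43e2
m3: inner = H(40 83 36 36 36 45 76) = 22 fe; tag = H(2a e9 5c 5c 5c 22 fe) = e067 ← matches

3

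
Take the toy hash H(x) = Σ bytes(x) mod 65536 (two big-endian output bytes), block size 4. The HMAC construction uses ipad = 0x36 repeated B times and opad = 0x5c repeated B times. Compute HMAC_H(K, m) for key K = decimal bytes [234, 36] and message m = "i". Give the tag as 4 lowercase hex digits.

02aa

Key decimal bytes [234, 36] = ea 24 is 2 bytes ≤ B = 4; zero-pad to 4 bytes: K' = ea 24 00 00.
K' ⊕ ipad = dc 12 36 36.  K' ⊕ opad = b6 78 5c 5c.
Inner input = (K'⊕ipad) ∥ m = dc 12 36 36 ∥ 69.
Inner hash: sum = 220+18+54+54+105 = 451 → 01 c3.
Outer input = (K'⊕opad) ∥ inner = b6 78 5c 5c ∥ 01 c3.
Outer hash (tag): sum = 182+120+92+92+1+195 = 682 → 02 aa.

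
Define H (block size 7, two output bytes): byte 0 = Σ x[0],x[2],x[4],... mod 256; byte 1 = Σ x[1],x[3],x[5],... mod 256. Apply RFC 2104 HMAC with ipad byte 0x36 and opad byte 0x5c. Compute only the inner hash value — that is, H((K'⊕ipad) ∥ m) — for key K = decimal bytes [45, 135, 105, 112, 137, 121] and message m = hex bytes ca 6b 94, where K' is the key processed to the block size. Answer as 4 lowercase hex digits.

Key decimal bytes [45, 135, 105, 112, 137, 121] = 2d 87 69 70 89 79 is 6 bytes ≤ B = 7; zero-pad to 7 bytes: K' = 2d 87 69 70 89 79 00.
K' ⊕ ipad = 1b b1 5f 46 bf 4f 36.
Inner input = 1b b1 5f 46 bf 4f 36 ∥ ca 6b 94.
Inner hash: even-index sum = 474 mod 256 = 218; odd-index sum = 676 mod 256 = 164 → da a4.

daa4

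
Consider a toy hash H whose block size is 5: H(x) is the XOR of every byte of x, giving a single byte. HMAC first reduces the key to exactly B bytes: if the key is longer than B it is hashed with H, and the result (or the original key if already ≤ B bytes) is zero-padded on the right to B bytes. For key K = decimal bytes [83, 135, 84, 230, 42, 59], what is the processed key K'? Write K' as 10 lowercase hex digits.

|K| = 6 > B = 5, so first hash the key.
H(K): XOR 53⊕87⊕54⊕e6⊕2a⊕3b = 77.
Zero-pad H(K) = 77 to 5 bytes: K' = 77 00 00 00 00.

7700000000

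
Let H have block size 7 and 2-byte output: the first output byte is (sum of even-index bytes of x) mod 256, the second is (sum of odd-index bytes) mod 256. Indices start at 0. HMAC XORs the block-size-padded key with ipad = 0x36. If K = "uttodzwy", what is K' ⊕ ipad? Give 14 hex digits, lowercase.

Key "uttodzwy" = 75 74 74 6f 64 7a 77 79 is 8 bytes > B = 7, so hash it first: H(key) = c4 d6, then zero-pad to 7 bytes: K' = c4 d6 00 00 00 00 00.
XOR each byte with 0x36: c4⊕36=f2, d6⊕36=e0, 00⊕36=36, 00⊕36=36, 00⊕36=36, 00⊕36=36, 00⊕36=36.

f2e03636363636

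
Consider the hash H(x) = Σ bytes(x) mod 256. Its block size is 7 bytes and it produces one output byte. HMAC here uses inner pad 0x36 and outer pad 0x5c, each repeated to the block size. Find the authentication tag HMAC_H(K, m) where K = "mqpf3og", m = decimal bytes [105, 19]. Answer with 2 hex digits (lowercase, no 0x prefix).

Key "mqpf3og" = 6d 71 70 66 33 6f 67 is exactly B = 7 bytes: K' = 6d 71 70 66 33 6f 67.
K' ⊕ ipad = 5b 47 46 50 05 59 51.  K' ⊕ opad = 31 2d 2c 3a 6f 33 3b.
Inner input = (K'⊕ipad) ∥ m = 5b 47 46 50 05 59 51 ∥ 69 13.
Inner hash: sum = 91+71+70+80+5+89+81+105+19 = 611; mod 256 = 99 → 63.
Outer input = (K'⊕opad) ∥ inner = 31 2d 2c 3a 6f 33 3b ∥ 63.
Outer hash (tag): sum = 49+45+44+58+111+51+59+99 = 516; mod 256 = 4 → 04.

04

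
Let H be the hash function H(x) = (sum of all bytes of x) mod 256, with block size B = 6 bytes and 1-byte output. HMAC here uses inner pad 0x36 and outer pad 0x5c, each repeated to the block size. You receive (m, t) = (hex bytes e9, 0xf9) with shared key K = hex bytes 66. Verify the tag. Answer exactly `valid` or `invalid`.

invalid

Key hex bytes 66 is 1 byte ≤ B = 6; zero-pad to 6 bytes: K' = 66 00 00 00 00 00.
K' ⊕ ipad = 50 36 36 36 36 36; K' ⊕ opad = 3a 5c 5c 5c 5c 5c.
Inner hash: sum = 80+54+54+54+54+54+233 = 583; mod 256 = 71 → 47.
Outer hash (recomputed tag): sum = 58+92+92+92+92+92+71 = 589; mod 256 = 77 → 4d.
Recomputed tag = 4d; claimed = f9 → mismatch.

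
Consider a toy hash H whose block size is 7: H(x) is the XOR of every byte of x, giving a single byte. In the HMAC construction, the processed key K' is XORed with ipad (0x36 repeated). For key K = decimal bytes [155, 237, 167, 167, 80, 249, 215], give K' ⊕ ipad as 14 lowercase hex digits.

addb919166cfe1

Key decimal bytes [155, 237, 167, 167, 80, 249, 215] = 9b ed a7 a7 50 f9 d7 is exactly B = 7 bytes: K' = 9b ed a7 a7 50 f9 d7.
XOR each byte with 0x36: 9b⊕36=ad, ed⊕36=db, a7⊕36=91, a7⊕36=91, 50⊕36=66, f9⊕36=cf, d7⊕36=e1.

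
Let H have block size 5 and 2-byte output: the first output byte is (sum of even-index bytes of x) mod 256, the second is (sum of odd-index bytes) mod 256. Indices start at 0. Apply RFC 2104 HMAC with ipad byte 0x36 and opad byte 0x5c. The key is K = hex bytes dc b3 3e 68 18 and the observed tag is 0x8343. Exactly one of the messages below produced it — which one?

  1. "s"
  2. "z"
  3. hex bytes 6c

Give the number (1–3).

2

Key hex bytes dc b3 3e 68 18 is exactly B = 5 bytes: K' = dc b3 3e 68 18.
K' ⊕ ipad = ea 85 08 5e 2e; K' ⊕ opad = 80 ef 62 34 44.
m1: inner = H(ea 85 08 5e 2e 73) = 20 56; tag = H(80 ef 62 34 44 20 56) = 7c43
m2: inner = H(ea 85 08 5e 2e 7a) = 20 5d; tag = H(80 ef 62 34 44 20 5d) = 8343 ← matches
m3: inner = H(ea 85 08 5e 2e 6c) = 20 4f; tag = H(80 ef 62 34 44 20 4f) = 7543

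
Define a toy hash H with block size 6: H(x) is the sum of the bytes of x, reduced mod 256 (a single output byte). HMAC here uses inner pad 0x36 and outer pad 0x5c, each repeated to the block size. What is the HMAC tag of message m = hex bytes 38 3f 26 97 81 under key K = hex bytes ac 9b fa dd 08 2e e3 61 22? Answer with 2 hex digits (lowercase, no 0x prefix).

01

Key hex bytes ac 9b fa dd 08 2e e3 61 22 is 9 bytes > B = 6, so hash it first: H(key) = ba, then zero-pad to 6 bytes: K' = ba 00 00 00 00 00.
K' ⊕ ipad = 8c 36 36 36 36 36.  K' ⊕ opad = e6 5c 5c 5c 5c 5c.
Inner input = (K'⊕ipad) ∥ m = 8c 36 36 36 36 36 ∥ 38 3f 26 97 81.
Inner hash: sum = 140+54+54+54+54+54+56+63+38+151+129 = 847; mod 256 = 79 → 4f.
Outer input = (K'⊕opad) ∥ inner = e6 5c 5c 5c 5c 5c ∥ 4f.
Outer hash (tag): sum = 230+92+92+92+92+92+79 = 769; mod 256 = 1 → 01.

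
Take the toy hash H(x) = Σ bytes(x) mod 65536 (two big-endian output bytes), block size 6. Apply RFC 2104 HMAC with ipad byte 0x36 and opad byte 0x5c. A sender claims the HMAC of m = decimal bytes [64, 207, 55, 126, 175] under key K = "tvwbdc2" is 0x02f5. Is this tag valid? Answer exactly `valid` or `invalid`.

invalid

Key "tvwbdc2" = 74 76 77 62 64 63 32 is 7 bytes > B = 6, so hash it first: H(key) = 02 bc, then zero-pad to 6 bytes: K' = 02 bc 00 00 00 00.
K' ⊕ ipad = 34 8a 36 36 36 36; K' ⊕ opad = 5e e0 5c 5c 5c 5c.
Inner hash: sum = 52+138+54+54+54+54+64+207+55+126+175 = 1033 → 04 09.
Outer hash (recomputed tag): sum = 94+224+92+92+92+92+4+9 = 699 → 02 bb.
Recomputed tag = 02bb; claimed = 02f5 → mismatch.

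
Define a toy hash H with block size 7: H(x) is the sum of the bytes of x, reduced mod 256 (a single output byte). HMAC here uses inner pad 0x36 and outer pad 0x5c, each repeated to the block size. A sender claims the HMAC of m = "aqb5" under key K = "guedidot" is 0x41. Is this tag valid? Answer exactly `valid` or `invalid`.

Key "guedidot" = 67 75 65 64 69 64 6f 74 is 8 bytes > B = 7, so hash it first: H(key) = 55, then zero-pad to 7 bytes: K' = 55 00 00 00 00 00 00.
K' ⊕ ipad = 63 36 36 36 36 36 36; K' ⊕ opad = 09 5c 5c 5c 5c 5c 5c.
Inner hash: sum = 99+54+54+54+54+54+54+97+113+98+53 = 784; mod 256 = 16 → 10.
Outer hash (recomputed tag): sum = 9+92+92+92+92+92+92+16 = 577; mod 256 = 65 → 41.
Recomputed tag = 41; claimed = 41 → match.

valid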